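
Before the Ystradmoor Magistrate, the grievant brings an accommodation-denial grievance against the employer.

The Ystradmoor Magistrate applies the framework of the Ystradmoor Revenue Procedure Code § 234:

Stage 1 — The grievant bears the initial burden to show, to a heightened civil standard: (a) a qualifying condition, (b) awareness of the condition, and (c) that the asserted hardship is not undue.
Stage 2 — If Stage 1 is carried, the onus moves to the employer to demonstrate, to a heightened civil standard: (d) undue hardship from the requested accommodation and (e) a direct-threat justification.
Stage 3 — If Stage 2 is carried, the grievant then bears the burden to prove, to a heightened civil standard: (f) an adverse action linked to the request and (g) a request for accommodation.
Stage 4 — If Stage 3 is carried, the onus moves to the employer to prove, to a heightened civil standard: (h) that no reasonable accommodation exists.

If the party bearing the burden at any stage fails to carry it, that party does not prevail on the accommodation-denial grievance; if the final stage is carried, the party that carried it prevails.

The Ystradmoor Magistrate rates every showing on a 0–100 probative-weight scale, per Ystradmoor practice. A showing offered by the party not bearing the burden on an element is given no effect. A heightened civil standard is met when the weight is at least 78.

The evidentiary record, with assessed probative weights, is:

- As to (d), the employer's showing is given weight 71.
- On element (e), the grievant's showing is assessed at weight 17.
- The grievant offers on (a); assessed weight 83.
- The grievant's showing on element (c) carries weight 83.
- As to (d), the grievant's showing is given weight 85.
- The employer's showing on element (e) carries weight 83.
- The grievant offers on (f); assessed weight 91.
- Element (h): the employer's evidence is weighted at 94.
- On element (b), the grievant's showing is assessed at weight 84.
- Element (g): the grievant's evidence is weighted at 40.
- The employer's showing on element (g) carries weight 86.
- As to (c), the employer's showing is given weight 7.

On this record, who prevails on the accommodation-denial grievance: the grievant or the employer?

Stage 1 — burden on grievant; standard: a heightened civil standard (weight is at least 78).
    (a): 83 ≥ 78 [met]
    (b): 84 ≥ 78 [met]
    (c): 83 (employer's 7 disregarded) ≥ 78 [met]
  Stage 1 is satisfied; the onus moves to the employer.
Stage 2 — burden on employer; standard: a heightened civil standard (weight is at least 78).
    (d): 71 (grievant's 85 disregarded) < 78 [not met]
    (e): 83 (grievant's 17 disregarded) ≥ 78 [met]
  Stage 2 not carried; the employer fails its burden.
The grievant prevails.

grievant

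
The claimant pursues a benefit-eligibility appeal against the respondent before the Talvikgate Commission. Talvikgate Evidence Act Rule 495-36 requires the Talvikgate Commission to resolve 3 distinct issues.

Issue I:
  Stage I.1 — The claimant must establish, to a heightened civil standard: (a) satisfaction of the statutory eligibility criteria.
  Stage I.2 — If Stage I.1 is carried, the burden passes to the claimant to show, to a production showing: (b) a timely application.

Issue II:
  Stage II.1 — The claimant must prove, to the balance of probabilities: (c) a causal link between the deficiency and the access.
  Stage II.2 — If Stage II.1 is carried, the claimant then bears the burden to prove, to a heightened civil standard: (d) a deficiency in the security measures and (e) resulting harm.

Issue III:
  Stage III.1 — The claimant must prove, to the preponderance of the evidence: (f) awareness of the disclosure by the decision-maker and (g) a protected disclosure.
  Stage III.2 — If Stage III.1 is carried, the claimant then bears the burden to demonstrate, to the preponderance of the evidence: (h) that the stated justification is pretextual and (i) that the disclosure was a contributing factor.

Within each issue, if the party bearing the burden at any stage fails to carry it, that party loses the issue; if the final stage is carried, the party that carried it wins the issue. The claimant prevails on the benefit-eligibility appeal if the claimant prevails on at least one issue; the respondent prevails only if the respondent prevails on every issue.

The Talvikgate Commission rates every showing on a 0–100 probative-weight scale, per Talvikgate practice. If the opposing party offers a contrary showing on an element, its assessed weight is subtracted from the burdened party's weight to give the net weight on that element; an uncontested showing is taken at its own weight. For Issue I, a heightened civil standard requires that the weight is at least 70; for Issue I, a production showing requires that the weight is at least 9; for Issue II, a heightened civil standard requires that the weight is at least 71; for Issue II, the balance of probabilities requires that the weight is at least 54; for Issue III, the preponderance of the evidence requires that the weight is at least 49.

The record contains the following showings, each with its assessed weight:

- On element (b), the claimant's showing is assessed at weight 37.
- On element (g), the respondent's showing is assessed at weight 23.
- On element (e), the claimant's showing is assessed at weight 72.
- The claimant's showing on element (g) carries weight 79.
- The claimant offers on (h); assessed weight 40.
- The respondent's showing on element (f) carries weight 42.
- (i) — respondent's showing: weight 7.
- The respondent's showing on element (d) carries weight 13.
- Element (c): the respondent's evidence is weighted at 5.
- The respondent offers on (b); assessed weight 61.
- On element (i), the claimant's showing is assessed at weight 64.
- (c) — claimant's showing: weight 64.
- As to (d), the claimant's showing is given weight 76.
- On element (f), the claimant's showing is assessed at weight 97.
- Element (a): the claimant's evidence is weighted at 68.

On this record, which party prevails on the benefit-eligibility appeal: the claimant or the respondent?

— Issue I —
Stage I.1 (claimant, a heightened civil standard, weight is at least 70): (a) 68 < 70 — fails.
  Not every element is met, so the claimant fails to carry Stage I.1.
So the respondent prevails on this issue.
— Issue II —
Stage II.1 — burden on claimant; standard: the balance of probabilities (weight is at least 54).
    (c): 64 − 5 = 59 ≥ 54 [met]
  All elements met. The claimant retains the burden for Stage II.2.
Stage II.2 — burden on claimant; standard: a heightened civil standard (weight is at least 71).
    (d): 76 − 13 = 63 < 71 [not met]
    (e): 72 ≥ 71 [met]
  The claimant does not carry Stage II.2.
The analysis ends at Stage II.2; the respondent prevails on this issue.
— Issue III —
At Stage III.1 the claimant must meet the preponderance of the evidence (weight is at least 49): on (f) the weight is 97 less the opposing 42 gives net 55, ≥ 49, so (f) meets the standard; on (g) the weight is 79 less the opposing 23 gives net 56, which does reach 49, so (g) meets the standard.
  Stage III.1 is satisfied; the claimant continues to bear the burden.
At Stage III.2 the claimant must meet the preponderance of the evidence (weight is at least 49): on (h) the weight is 40, which does not reach 49, so (h) does not meet the standard; on (i) the weight is 64 less the opposing 7 gives net 57, ≥ 49, so (i) meets the standard.
  Stage III.2 not carried; the claimant fails its burden.
So the respondent prevails on this issue.
Per-issue: Issue I → respondent; Issue II → respondent; Issue III → respondent. The claimant must prevail on at least one issue; overall, the respondent prevails.

respondent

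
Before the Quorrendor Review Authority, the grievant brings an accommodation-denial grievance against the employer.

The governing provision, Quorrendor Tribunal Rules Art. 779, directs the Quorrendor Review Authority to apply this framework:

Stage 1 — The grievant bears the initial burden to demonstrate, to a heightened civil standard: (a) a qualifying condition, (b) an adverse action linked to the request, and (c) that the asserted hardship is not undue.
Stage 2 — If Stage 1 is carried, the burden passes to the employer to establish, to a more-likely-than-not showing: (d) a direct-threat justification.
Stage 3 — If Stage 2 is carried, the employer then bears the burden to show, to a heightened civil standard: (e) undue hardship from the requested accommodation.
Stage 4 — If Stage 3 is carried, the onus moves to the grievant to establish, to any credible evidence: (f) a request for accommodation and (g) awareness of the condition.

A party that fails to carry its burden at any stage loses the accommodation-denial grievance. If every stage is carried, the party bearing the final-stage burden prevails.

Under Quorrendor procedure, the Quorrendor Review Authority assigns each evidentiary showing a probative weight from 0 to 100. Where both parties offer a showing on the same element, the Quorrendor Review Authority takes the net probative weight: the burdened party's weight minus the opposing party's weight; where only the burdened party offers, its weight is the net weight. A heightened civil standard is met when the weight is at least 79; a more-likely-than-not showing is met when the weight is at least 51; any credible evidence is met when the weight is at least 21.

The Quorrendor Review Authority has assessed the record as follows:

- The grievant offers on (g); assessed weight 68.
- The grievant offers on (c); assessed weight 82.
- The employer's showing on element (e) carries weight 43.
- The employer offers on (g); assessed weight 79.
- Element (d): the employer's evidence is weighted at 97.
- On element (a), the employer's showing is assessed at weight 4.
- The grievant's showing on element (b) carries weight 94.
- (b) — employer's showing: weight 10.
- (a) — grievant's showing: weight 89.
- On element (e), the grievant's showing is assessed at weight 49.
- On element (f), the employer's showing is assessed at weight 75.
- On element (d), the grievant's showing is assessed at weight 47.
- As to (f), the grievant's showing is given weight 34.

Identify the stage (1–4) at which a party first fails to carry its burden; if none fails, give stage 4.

Stage 1 (grievant, a heightened civil standard, weight is at least 79): (a) net 89−4=85 ≥ 79 — meets; (b) net 94−10=84 ≥ 79 — meets; (c) 82 ≥ 79 — meets.
  Stage 1 carried; the burden shifts to the employer.
Stage 2 (employer, a more-likely-than-not showing, weight is at least 51): (d) net 97−47=50 < 51 — fails.
  The employer does not carry Stage 2.
The grievant prevails.

stage 2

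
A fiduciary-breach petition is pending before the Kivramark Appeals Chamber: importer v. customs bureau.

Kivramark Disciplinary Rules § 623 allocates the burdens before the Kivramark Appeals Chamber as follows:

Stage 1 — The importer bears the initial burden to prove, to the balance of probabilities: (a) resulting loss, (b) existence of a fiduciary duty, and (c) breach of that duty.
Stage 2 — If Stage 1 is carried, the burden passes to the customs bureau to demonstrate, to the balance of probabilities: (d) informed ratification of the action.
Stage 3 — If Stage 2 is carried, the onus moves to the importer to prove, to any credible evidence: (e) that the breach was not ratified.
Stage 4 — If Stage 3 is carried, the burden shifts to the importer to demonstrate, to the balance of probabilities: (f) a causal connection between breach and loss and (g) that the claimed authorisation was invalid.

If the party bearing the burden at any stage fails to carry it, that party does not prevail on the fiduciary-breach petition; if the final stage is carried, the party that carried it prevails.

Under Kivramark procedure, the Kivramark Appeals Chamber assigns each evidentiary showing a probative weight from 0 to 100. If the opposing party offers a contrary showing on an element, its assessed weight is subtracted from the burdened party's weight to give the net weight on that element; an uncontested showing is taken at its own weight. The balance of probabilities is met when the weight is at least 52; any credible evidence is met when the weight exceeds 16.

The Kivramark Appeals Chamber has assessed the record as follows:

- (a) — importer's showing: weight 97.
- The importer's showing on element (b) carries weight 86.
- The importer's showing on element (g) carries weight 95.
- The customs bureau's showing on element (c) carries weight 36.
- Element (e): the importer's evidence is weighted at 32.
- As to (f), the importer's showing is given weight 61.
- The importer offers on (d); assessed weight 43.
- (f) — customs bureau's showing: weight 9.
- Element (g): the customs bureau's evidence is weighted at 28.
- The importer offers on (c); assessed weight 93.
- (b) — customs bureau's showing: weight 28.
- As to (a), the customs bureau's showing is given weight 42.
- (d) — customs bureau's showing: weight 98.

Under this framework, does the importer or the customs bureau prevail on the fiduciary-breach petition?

Stage 1 — burden on importer; standard: the balance of probabilities (weight is at least 52).
    (a): 97 − 42 = 55 ≥ 52 [met]
    (b): 86 − 28 = 58 ≥ 52 [met]
    (c): 93 − 36 = 57 ≥ 52 [met]
  The importer carries Stage 1; the customs bureau now bears the burden.
Stage 2 — burden on customs bureau; standard: the balance of probabilities (weight is at least 52).
    (d): 98 − 43 = 55 ≥ 52 [met]
  Stage 2 is satisfied; the onus moves to the importer.
Stage 3 — burden on importer; standard: any credible evidence (weight exceeds 16).
    (e): 32 > 16 [met]
  Stage 3 is satisfied; the importer continues to bear the burden.
Stage 4 — burden on importer; standard: the balance of probabilities (weight is at least 52).
    (f): 61 − 9 = 52 ≥ 52 [met]
    (g): 95 − 28 = 67 ≥ 52 [met]
  All elements met at the final stage.
With every stage satisfied, the importer prevails.

importer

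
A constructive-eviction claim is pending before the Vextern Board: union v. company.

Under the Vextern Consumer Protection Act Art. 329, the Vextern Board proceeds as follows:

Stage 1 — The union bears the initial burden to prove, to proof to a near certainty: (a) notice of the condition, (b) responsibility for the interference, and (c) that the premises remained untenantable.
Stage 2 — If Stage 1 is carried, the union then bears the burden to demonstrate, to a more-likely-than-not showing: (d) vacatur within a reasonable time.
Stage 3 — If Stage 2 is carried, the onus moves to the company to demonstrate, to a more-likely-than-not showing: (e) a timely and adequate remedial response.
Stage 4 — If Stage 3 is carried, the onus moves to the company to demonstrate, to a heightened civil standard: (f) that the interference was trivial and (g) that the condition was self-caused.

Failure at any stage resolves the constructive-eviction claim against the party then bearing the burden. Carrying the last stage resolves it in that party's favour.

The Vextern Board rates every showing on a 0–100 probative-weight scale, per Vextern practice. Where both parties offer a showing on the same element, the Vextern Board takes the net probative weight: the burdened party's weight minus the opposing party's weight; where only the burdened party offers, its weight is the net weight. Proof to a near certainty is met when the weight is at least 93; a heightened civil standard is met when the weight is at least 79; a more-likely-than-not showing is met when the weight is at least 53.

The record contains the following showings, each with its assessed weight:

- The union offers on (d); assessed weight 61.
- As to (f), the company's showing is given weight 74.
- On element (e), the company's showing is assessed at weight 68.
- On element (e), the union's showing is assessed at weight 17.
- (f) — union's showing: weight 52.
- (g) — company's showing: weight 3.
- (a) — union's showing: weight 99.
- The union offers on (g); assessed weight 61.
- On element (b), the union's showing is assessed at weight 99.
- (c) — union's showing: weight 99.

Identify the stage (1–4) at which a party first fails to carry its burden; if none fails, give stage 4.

Stage 1 (union, proof to a near certainty, weight is at least 93): (a) 99 ≥ 93 — meets; (b) 99 ≥ 93 — meets; (c) 99 ≥ 93 — meets.
  Stage 1 carried; the burden remains with the union.
Stage 2 (union, a more-likely-than-not showing, weight is at least 53): (d) 61 ≥ 53 — meets.
  The union carries Stage 2; the company now bears the burden.
Stage 3 (company, a more-likely-than-not showing, weight is at least 53): (e) net 68−17=51 < 53 — fails.
  The company does not carry Stage 3.
So the union prevails.

stage 3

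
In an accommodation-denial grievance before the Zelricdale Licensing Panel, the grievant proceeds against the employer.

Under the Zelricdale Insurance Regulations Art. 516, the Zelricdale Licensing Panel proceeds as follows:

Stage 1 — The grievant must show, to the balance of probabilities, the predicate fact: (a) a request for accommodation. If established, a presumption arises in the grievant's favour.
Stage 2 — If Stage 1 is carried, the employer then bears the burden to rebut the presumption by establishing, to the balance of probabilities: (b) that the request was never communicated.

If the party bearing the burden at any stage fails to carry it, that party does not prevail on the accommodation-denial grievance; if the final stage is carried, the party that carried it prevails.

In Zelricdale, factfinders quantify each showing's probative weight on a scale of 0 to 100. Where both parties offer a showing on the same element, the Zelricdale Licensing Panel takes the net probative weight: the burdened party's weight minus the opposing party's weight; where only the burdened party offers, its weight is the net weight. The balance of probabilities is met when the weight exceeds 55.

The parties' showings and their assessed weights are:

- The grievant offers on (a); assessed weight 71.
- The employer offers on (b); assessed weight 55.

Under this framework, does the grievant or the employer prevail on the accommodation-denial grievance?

Stage 1 — burden on grievant; standard: the balance of probabilities (weight exceeds 55).
    (a): 71 > 55 [met]
  Stage 1 carried; the burden shifts to the employer.
Stage 2 — burden on employer; standard: the balance of probabilities (weight exceeds 55).
    (b): 55 ≤ 55 [not met]
  The employer does not carry Stage 2.
So the grievant prevails.

grievant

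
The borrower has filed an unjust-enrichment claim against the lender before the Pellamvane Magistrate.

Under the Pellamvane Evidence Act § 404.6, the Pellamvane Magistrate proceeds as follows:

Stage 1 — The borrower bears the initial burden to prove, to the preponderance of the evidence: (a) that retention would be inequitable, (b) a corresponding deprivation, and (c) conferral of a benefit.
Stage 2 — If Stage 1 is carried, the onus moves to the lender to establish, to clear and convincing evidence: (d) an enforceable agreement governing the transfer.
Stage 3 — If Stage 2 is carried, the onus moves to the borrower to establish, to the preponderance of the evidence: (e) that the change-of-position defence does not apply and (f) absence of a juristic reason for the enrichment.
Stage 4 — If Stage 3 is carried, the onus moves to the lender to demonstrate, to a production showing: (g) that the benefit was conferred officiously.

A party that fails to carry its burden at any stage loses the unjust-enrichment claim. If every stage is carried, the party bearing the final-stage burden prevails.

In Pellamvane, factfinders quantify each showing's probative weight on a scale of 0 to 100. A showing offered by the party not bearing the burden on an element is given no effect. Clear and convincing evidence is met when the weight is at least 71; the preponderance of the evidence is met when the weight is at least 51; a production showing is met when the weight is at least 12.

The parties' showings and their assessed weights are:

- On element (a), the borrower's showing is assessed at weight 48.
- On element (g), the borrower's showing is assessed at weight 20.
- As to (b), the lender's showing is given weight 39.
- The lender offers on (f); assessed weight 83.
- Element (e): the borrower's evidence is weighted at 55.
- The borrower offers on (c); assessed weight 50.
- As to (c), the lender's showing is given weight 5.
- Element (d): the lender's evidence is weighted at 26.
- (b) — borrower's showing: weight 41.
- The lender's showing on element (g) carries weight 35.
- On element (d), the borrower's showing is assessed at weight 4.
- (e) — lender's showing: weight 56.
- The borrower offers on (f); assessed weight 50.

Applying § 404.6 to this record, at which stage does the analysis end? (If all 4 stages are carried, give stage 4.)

stage 1

At Stage 1 the borrower must meet the preponderance of the evidence (weight is at least 51): on (a) the weight is 48, which does not reach 51, so (a) does not meet the standard; on (b) the weight is 41 (the lender's 39 is given no effect), < 51, so (b) does not meet the standard; on (c) the weight is 50 (the lender's 5 is given no effect), < 51, so (c) does not meet the standard.
  Not every element is met, so the borrower fails to carry Stage 1.
The analysis ends at Stage 1; the lender prevails.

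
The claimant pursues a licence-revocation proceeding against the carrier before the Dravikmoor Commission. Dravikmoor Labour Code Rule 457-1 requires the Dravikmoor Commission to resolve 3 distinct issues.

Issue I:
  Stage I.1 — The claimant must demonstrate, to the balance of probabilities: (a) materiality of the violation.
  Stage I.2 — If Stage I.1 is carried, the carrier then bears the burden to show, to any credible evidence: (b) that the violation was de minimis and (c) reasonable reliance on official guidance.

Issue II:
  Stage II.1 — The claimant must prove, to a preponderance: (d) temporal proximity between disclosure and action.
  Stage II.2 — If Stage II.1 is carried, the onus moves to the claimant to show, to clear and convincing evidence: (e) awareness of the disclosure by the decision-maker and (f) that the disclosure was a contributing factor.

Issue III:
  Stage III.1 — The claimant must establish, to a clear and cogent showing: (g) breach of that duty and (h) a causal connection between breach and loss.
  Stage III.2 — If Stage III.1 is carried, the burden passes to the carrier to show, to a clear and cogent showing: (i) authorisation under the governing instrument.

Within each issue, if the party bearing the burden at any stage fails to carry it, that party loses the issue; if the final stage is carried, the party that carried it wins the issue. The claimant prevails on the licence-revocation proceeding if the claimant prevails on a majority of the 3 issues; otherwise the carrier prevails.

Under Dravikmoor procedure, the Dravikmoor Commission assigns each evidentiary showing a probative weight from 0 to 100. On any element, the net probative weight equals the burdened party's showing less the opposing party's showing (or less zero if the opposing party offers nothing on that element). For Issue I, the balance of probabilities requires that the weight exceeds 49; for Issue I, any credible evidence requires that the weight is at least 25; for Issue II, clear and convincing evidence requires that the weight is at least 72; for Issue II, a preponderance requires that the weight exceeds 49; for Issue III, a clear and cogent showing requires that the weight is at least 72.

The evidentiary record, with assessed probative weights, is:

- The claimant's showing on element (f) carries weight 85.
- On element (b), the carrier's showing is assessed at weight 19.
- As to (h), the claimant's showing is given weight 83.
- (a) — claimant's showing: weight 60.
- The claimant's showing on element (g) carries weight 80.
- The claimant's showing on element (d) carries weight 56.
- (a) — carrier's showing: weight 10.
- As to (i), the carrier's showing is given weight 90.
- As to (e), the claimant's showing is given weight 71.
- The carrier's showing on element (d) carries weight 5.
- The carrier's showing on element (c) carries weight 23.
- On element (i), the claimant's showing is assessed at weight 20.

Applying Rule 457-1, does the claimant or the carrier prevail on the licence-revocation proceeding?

— Issue I —
Stage I.1 (claimant, the balance of probabilities, weight exceeds 49): (a) net 60−10=50 > 49 — meets.
  Stage I.1 carried; the burden shifts to the carrier.
Stage I.2 (carrier, any credible evidence, weight is at least 25): (b) 19 < 25 — fails; (c) 23 < 25 — fails.
  Stage I.2 not carried; the carrier fails its burden.
The analysis ends at Stage I.2; the claimant prevails on this issue.
— Issue II —
At Stage II.1 the claimant must meet a preponderance (weight exceeds 49): on (d) the weight is 56 less the opposing 5 gives net 51, > 49, so (d) meets the standard.
  Stage II.1 is satisfied; the claimant continues to bear the burden.
At Stage II.2 the claimant must meet clear and convincing evidence (weight is at least 72): on (e) the weight is 71, < 72, so (e) does not meet the standard; on (f) the weight is 85, which does reach 72, so (f) meets the standard.
  Stage II.2 not carried; the claimant fails its burden.
The analysis ends at Stage II.2; the carrier prevails on this issue.
— Issue III —
At Stage III.1 the claimant must meet a clear and cogent showing (weight is at least 72): on (g) the weight is 80, which does reach 72, so (g) meets the standard; on (h) the weight is 83, which does reach 72, so (h) meets the standard.
  The claimant carries Stage III.1; the carrier now bears the burden.
At Stage III.2 the carrier must meet a clear and cogent showing (weight is at least 72): on (i) the weight is 90 less the opposing 20 gives net 70, < 72, so (i) does not meet the standard.
  Not every element is met, so the carrier fails to carry Stage III.2.
The analysis ends at Stage III.2; the claimant prevails on this issue.
Per-issue: Issue I → claimant; Issue II → carrier; Issue III → claimant. The claimant must prevail on a majority of issues; overall, the claimant prevails.

claimant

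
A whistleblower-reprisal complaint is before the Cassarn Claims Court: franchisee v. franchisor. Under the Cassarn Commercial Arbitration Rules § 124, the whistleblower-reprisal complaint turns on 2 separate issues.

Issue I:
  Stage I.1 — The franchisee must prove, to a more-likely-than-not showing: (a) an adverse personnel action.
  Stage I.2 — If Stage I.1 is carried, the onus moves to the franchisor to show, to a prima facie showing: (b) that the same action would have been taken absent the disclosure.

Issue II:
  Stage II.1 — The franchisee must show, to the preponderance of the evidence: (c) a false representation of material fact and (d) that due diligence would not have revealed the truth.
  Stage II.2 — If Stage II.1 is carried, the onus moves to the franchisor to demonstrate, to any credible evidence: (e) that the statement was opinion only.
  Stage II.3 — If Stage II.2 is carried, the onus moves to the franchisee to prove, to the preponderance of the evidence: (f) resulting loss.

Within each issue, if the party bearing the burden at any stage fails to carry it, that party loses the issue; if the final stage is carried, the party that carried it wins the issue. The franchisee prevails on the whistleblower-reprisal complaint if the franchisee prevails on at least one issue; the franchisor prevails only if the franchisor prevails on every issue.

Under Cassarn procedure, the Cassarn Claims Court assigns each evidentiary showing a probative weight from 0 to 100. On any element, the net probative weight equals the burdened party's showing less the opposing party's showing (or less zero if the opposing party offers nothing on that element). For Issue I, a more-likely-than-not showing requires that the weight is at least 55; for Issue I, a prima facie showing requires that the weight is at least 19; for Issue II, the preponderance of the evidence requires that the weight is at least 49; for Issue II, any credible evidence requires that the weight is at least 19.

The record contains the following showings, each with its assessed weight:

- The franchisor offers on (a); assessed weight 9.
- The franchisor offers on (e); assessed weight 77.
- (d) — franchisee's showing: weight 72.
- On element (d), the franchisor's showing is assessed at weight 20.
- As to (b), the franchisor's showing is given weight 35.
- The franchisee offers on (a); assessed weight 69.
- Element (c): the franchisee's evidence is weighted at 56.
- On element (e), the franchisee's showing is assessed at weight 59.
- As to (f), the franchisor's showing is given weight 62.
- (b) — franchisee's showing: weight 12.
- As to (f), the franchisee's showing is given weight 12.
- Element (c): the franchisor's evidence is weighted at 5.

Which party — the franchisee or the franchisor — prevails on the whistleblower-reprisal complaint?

franchisee

— Issue I —
Stage I.1 — burden on franchisee; standard: a more-likely-than-not showing (weight is at least 55).
    (a): 69 − 9 = 60 ≥ 55 [met]
  Stage I.1 carried; the burden shifts to the franchisor.
Stage I.2 — burden on franchisor; standard: a prima facie showing (weight is at least 19).
    (b): 35 − 12 = 23 ≥ 19 [met]
  All elements met at the final stage.
All stages carried — the franchisor prevails on this issue.
— Issue II —
At Stage II.1 the franchisee must meet the preponderance of the evidence (weight is at least 49): on (c) the weight is 56 less the opposing 5 gives net 51, ≥ 49, so (c) meets the standard; on (d) the weight is 72 less the opposing 20 gives net 52, ≥ 49, so (d) meets the standard.
  Stage II.1 carried; the burden shifts to the franchisor.
At Stage II.2 the franchisor must meet any credible evidence (weight is at least 19): on (e) the weight is 77 less the opposing 59 gives net 18, which does not reach 19, so (e) does not meet the standard.
  Not every element is met, so the franchisor fails to carry Stage II.2.
The analysis ends at Stage II.2; the franchisee prevails on this issue.
Per-issue: Issue I → franchisor; Issue II → franchisee. The franchisee must prevail on at least one issue; overall, the franchisee prevails.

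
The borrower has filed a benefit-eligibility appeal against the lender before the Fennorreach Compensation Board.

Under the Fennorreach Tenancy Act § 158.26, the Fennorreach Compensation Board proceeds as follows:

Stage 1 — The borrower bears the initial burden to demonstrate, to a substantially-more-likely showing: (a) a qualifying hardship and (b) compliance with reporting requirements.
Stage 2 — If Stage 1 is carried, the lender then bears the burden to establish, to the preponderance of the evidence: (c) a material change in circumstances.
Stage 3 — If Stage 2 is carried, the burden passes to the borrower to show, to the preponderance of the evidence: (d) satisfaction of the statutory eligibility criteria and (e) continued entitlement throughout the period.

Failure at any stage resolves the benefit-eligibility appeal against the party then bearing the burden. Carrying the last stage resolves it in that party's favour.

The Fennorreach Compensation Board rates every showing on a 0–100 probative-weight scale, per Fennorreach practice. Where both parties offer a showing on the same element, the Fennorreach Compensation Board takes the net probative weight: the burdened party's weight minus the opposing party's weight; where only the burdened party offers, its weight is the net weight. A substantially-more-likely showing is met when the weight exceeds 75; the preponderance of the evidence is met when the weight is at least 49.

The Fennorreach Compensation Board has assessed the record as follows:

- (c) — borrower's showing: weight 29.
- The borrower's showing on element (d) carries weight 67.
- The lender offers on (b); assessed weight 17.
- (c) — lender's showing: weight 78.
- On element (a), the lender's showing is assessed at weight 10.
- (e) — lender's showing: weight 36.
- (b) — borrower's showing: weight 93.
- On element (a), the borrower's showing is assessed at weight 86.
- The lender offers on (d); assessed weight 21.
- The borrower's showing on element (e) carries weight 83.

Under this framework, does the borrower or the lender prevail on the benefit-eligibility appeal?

At Stage 1 the borrower must meet a substantially-more-likely showing (weight exceeds 75): on (a) the weight is 86 less the opposing 10 gives net 76, which does exceed 75, so (a) meets the standard; on (b) the weight is 93 less the opposing 17 gives net 76, > 75, so (b) meets the standard.
  Stage 1 carried; the burden shifts to the lender.
At Stage 2 the lender must meet the preponderance of the evidence (weight is at least 49): on (c) the weight is 78 less the opposing 29 gives net 49, ≥ 49, so (c) meets the standard.
  Stage 2 is satisfied; the onus moves to the borrower.
At Stage 3 the borrower must meet the preponderance of the evidence (weight is at least 49): on (d) the weight is 67 less the opposing 21 gives net 46, < 49, so (d) does not meet the standard; on (e) the weight is 83 less the opposing 36 gives net 47, which does not reach 49, so (e) does not meet the standard.
  Not every element is met, so the borrower fails to carry Stage 3.
The analysis ends at Stage 3; the lender prevails.

lender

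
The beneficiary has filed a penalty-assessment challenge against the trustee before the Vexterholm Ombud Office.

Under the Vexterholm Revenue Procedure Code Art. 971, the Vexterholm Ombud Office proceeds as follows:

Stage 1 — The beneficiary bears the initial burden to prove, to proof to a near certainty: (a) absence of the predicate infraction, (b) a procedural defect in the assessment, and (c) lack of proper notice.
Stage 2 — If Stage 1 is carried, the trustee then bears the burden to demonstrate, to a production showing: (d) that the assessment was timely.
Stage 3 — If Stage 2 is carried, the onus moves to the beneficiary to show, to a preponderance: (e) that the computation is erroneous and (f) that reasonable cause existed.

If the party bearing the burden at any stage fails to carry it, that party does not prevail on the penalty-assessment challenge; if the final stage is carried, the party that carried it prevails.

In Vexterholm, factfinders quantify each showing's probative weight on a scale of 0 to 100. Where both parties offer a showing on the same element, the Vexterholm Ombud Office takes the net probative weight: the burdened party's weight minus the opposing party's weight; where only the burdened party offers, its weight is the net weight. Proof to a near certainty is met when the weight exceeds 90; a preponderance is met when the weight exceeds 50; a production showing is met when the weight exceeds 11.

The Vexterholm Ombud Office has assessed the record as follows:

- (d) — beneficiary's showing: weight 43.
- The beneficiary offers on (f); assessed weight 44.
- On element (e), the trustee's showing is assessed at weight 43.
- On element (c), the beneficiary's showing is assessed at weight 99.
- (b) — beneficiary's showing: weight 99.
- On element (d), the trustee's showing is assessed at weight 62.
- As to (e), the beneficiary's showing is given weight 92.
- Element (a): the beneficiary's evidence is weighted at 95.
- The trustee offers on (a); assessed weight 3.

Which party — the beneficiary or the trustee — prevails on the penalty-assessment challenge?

trustee

At Stage 1 the beneficiary must meet proof to a near certainty (weight exceeds 90): on (a) the weight is 95 less the opposing 3 gives net 92, which does exceed 90, so (a) meets the standard; on (b) the weight is 99, which does exceed 90, so (b) meets the standard; on (c) the weight is 99, > 90, so (c) meets the standard.
  All elements met. The burden passes to the trustee.
At Stage 2 the trustee must meet a production showing (weight exceeds 11): on (d) the weight is 62 less the opposing 43 gives net 19, which does exceed 11, so (d) meets the standard.
  Stage 2 carried; the burden shifts to the beneficiary.
At Stage 3 the beneficiary must meet a preponderance (weight exceeds 50): on (e) the weight is 92 less the opposing 43 gives net 49, which does not exceed 50, so (e) does not meet the standard; on (f) the weight is 44, ≤ 50, so (f) does not meet the standard.
  Not every element is met, so the beneficiary fails to carry Stage 3.
The analysis ends at Stage 3; the trustee prevails.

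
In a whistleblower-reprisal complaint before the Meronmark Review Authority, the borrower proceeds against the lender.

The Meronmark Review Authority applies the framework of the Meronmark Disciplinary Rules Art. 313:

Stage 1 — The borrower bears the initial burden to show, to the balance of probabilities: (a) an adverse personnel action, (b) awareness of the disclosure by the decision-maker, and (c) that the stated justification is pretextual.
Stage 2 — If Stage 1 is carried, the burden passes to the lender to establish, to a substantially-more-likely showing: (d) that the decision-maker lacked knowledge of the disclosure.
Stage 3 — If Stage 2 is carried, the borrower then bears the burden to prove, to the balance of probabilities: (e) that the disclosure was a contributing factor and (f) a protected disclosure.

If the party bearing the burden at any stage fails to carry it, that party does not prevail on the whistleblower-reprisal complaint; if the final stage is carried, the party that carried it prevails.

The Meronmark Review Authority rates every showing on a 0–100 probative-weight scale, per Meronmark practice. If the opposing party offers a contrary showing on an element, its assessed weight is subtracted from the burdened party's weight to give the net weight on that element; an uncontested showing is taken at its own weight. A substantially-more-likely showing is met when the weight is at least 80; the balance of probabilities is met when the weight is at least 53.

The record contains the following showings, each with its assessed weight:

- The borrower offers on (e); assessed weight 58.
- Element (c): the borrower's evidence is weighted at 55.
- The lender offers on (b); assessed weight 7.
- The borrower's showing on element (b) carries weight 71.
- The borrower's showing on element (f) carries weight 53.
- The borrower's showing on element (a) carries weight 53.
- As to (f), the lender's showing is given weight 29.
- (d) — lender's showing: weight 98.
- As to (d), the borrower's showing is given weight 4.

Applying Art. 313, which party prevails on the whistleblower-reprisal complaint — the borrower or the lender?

lender

At Stage 1 the borrower must meet the balance of probabilities (weight is at least 53): on (a) the weight is 53, ≥ 53, so (a) meets the standard; on (b) the weight is 71 less the opposing 7 gives net 64, ≥ 53, so (b) meets the standard; on (c) the weight is 55, which does reach 53, so (c) meets the standard.
  The borrower carries Stage 1; the lender now bears the burden.
At Stage 2 the lender must meet a substantially-more-likely showing (weight is at least 80): on (d) the weight is 98 less the opposing 4 gives net 94, ≥ 80, so (d) meets the standard.
  Stage 2 carried; the burden shifts to the borrower.
At Stage 3 the borrower must meet the balance of probabilities (weight is at least 53): on (e) the weight is 58, ≥ 53, so (e) meets the standard; on (f) the weight is 53 less the opposing 29 gives net 24, < 53, so (f) does not meet the standard.
  Not every element is met, so the borrower fails to carry Stage 3.
The lender prevails.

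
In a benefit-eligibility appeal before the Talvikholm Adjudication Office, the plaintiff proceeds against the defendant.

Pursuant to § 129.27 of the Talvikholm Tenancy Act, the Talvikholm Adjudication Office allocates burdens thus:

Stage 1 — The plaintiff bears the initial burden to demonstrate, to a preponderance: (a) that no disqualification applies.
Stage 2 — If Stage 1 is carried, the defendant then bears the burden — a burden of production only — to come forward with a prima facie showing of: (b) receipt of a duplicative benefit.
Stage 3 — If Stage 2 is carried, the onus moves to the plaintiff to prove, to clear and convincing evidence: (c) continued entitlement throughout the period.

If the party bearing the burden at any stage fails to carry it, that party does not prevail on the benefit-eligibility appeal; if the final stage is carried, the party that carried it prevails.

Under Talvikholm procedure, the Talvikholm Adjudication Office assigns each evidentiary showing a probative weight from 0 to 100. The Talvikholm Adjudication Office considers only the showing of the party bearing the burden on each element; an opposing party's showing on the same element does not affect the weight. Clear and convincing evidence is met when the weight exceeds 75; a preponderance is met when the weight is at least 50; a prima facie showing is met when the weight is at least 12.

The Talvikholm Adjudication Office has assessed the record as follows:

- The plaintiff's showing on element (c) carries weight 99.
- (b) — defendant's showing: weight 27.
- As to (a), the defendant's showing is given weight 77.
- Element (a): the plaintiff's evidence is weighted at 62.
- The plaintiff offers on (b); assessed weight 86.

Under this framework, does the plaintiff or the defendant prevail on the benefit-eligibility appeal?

plaintiff

Stage 1 — burden on plaintiff; standard: a preponderance (weight is at least 50).
    (a): 62 (defendant's 77 disregarded) ≥ 50 [met]
  Stage 1 is satisfied; the onus moves to the defendant.
Stage 2 — burden on defendant; standard: a prima facie showing (weight is at least 12).
    (b): 27 (plaintiff's 86 disregarded) ≥ 12 [met]
  Stage 2 is satisfied; the onus moves to the plaintiff.
Stage 3 — burden on plaintiff; standard: clear and convincing evidence (weight exceeds 75).
    (c): 99 > 75 [met]
  All elements met at the final stage.
With every stage satisfied, the plaintiff prevails.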